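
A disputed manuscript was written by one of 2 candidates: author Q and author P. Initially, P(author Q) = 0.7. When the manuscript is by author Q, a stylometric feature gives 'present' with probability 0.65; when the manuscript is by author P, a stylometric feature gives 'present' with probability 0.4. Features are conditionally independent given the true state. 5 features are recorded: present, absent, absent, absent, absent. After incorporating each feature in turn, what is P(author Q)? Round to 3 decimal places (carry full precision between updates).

After 'present': P(author Q) = 0.65·0.7000 / (0.65·0.7000 + 0.4·0.3000) ≈ 0.7913
After 'absent': P(author Q) = 0.35·0.7913 / (0.35·0.7913 + 0.6·0.2087) ≈ 0.6886
After 'absent': P(author Q) = 0.35·0.6886 / (0.35·0.6886 + 0.6·0.3114) ≈ 0.5634
After 'absent': P(author Q) = 0.35·0.5634 / (0.35·0.5634 + 0.6·0.4366) ≈ 0.4294
After 'absent': P(author Q) = 0.35·0.4294 / (0.35·0.4294 + 0.6·0.5706) ≈ 0.3051

0.305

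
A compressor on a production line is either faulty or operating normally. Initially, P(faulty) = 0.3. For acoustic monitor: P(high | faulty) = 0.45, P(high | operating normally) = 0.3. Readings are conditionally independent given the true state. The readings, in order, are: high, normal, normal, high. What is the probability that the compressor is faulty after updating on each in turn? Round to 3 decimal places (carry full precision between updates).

After 'high': P(faulty) = 0.45·0.3000 / (0.45·0.3000 + 0.3·0.7000) ≈ 0.3913
After 'normal': P(faulty) = 0.55·0.3913 / (0.55·0.3913 + 0.7·0.6087) ≈ 0.3356
After 'normal': P(faulty) = 0.55·0.3356 / (0.55·0.3356 + 0.7·0.6644) ≈ 0.2841
After 'high': P(faulty) = 0.45·0.2841 / (0.45·0.2841 + 0.3·0.7159) ≈ 0.3732

0.373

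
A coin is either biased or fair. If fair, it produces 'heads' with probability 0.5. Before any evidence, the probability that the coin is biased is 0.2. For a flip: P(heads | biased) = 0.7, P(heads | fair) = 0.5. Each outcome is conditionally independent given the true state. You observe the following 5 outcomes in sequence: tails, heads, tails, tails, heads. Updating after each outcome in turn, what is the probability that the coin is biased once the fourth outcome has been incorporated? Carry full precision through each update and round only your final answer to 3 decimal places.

After 'tails': P(biased) = 0.3·0.2000 / (0.3·0.2000 + 0.5·0.8000) ≈ 0.1304
After 'heads': P(biased) = 0.7·0.1304 / (0.7·0.1304 + 0.5·0.8696) ≈ 0.1736
After 'tails': P(biased) = 0.3·0.1736 / (0.3·0.1736 + 0.5·0.8264) ≈ 0.1119
After 'tails': P(biased) = 0.3·0.1119 / (0.3·0.1119 + 0.5·0.8881) ≈ 0.0703

0.070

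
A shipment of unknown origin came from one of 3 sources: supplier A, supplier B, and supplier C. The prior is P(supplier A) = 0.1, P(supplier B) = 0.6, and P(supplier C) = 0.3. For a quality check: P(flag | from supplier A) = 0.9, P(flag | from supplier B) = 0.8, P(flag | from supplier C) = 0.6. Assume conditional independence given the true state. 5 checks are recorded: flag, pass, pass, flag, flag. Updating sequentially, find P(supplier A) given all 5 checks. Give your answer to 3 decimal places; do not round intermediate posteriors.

0.031

Each posterior becomes the prior for the next update.
After 'flag': normaliser = 0.9·0.1000 + 0.8·0.6000 + 0.6·0.3000; P(supplier A) ≈ 0.1200, P(supplier B) ≈ 0.6400, P(supplier C) ≈ 0.2400
After 'pass': normaliser = 0.1·0.1200 + 0.2·0.6400 + 0.4·0.2400; P(supplier A) ≈ 0.0508, P(supplier B) ≈ 0.5424, P(supplier C) ≈ 0.4068
After 'pass': normaliser = 0.1·0.0508 + 0.2·0.5424 + 0.4·0.4068; P(supplier A) ≈ 0.0184, P(supplier B) ≈ 0.3926, P(supplier C) ≈ 0.5890
After 'flag': normaliser = 0.9·0.0184 + 0.8·0.3926 + 0.6·0.5890; P(supplier A) ≈ 0.0242, P(supplier B) ≈ 0.4592, P(supplier C) ≈ 0.5166
After 'flag': normaliser = 0.9·0.0242 + 0.8·0.4592 + 0.6·0.5166; P(supplier A) ≈ 0.0312, P(supplier B) ≈ 0.5255, P(supplier C) ≈ 0.4434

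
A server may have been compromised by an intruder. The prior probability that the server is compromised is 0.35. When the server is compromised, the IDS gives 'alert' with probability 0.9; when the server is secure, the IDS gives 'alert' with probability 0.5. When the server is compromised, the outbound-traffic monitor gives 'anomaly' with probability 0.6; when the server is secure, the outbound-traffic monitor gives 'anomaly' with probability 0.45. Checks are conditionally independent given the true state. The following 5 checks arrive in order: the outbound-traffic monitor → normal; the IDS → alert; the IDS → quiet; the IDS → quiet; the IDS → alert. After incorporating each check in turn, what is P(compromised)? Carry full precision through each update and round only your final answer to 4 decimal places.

After the outbound-traffic monitor='normal': P(compromised) = 0.4·0.3500 / (0.4·0.3500 + 0.55·0.6500) ≈ 0.2814
After the IDS='alert': P(compromised) = 0.9·0.2814 / (0.9·0.2814 + 0.5·0.7186) ≈ 0.4135
After the IDS='quiet': P(compromised) = 0.1·0.4135 / (0.1·0.4135 + 0.5·0.5865) ≈ 0.1236
After the IDS='quiet': P(compromised) = 0.1·0.1236 / (0.1·0.1236 + 0.5·0.8764) ≈ 0.0274
After the IDS='alert': P(compromised) = 0.9·0.0274 / (0.9·0.0274 + 0.5·0.9726) ≈ 0.0483

0.0483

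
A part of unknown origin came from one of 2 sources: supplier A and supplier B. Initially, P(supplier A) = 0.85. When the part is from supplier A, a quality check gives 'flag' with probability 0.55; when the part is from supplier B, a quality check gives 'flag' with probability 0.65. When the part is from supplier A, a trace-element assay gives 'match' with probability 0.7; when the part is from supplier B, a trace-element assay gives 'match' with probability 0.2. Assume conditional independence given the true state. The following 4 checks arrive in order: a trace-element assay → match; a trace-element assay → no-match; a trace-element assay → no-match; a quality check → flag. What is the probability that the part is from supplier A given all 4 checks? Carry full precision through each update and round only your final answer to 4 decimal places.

0.7024

After a trace-element assay='match': P(supplier A) = 0.7·0.8500 / (0.7·0.8500 + 0.2·0.1500) ≈ 0.9520
After a trace-element assay='no-match': P(supplier A) = 0.3·0.9520 / (0.3·0.9520 + 0.8·0.0480) ≈ 0.8815
After a trace-element assay='no-match': P(supplier A) = 0.3·0.8815 / (0.3·0.8815 + 0.8·0.1185) ≈ 0.7361
After a quality check='flag': P(supplier A) = 0.55·0.7361 / (0.55·0.7361 + 0.65·0.2639) ≈ 0.7024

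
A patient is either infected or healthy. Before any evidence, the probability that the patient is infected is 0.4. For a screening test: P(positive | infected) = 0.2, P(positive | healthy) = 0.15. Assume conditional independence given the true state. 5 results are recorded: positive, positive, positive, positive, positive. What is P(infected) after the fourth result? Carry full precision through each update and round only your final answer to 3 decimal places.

After 'positive': P(infected) = 0.2·0.4000 / (0.2·0.4000 + 0.15·0.6000) ≈ 0.4706
After 'positive': P(infected) = 0.2·0.4706 / (0.2·0.4706 + 0.15·0.5294) ≈ 0.5424
After 'positive': P(infected) = 0.2·0.5424 / (0.2·0.5424 + 0.15·0.4576) ≈ 0.6124
After 'positive': P(infected) = 0.2·0.6124 / (0.2·0.6124 + 0.15·0.3876) ≈ 0.6781

0.678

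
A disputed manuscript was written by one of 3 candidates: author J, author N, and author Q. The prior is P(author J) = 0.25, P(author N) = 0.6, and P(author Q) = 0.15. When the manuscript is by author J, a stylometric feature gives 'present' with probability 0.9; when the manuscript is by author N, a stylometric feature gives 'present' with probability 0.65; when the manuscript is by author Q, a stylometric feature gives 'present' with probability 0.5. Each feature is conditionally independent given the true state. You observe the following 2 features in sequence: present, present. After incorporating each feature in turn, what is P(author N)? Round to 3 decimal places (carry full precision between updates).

0.514

After 'present': normaliser = 0.9·0.2500 + 0.65·0.6000 + 0.5·0.1500; P(author J) ≈ 0.3261, P(author N) ≈ 0.5652, P(author Q) ≈ 0.1087
After 'present': normaliser = 0.9·0.3261 + 0.65·0.5652 + 0.5·0.1087; P(author J) ≈ 0.4103, P(author N) ≈ 0.5137, P(author Q) ≈ 0.0760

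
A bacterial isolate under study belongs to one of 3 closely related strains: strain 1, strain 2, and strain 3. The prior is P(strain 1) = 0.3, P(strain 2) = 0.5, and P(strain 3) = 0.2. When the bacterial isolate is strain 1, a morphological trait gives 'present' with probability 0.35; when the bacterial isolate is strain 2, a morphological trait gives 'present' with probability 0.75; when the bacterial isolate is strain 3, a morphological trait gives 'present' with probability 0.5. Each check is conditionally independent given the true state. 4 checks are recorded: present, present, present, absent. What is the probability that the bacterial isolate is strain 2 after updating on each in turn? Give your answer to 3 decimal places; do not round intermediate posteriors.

0.717

After 'present': normaliser = 0.35·0.3000 + 0.75·0.5000 + 0.5·0.2000; P(strain 1) ≈ 0.1810, P(strain 2) ≈ 0.6466, P(strain 3) ≈ 0.1724
After 'present': normaliser = 0.35·0.1810 + 0.75·0.6466 + 0.5·0.1724; P(strain 1) ≈ 0.0999, P(strain 2) ≈ 0.7643, P(strain 3) ≈ 0.1359
After 'present': normaliser = 0.35·0.0999 + 0.75·0.7643 + 0.5·0.1359; P(strain 1) ≈ 0.0517, P(strain 2) ≈ 0.8478, P(strain 3) ≈ 0.1005
After 'absent': normaliser = 0.65·0.0517 + 0.25·0.8478 + 0.5·0.1005; P(strain 1) ≈ 0.1136, P(strain 2) ≈ 0.7165, P(strain 3) ≈ 0.1698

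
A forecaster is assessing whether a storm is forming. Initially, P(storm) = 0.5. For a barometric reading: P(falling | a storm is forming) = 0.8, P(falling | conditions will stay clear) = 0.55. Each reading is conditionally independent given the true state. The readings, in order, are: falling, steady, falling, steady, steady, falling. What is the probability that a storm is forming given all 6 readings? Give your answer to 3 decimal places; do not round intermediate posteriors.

Apply Bayes' rule sequentially, carrying P(storm) forward.
After 'falling': P(storm) = 0.8·0.5000 / (0.8·0.5000 + 0.55·0.5000) ≈ 0.5926
After 'steady': P(storm) = 0.2·0.5926 / (0.2·0.5926 + 0.45·0.4074) ≈ 0.3926
After 'falling': P(storm) = 0.8·0.3926 / (0.8·0.3926 + 0.55·0.6074) ≈ 0.4846
After 'steady': P(storm) = 0.2·0.4846 / (0.2·0.4846 + 0.45·0.5154) ≈ 0.2947
After 'steady': P(storm) = 0.2·0.2947 / (0.2·0.2947 + 0.45·0.7053) ≈ 0.1566
After 'falling': P(storm) = 0.8·0.1566 / (0.8·0.1566 + 0.55·0.8434) ≈ 0.2127

0.213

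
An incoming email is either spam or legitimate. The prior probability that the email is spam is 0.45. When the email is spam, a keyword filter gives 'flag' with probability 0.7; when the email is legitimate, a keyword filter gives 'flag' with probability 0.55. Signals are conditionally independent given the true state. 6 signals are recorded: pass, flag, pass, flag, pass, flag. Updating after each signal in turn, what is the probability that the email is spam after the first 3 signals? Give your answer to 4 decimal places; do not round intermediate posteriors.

0.3164

After 'pass': P(spam) = 0.3·0.4500 / (0.3·0.4500 + 0.45·0.5500) ≈ 0.3529
After 'flag': P(spam) = 0.7·0.3529 / (0.7·0.3529 + 0.55·0.6471) ≈ 0.4098
After 'pass': P(spam) = 0.3·0.4098 / (0.3·0.4098 + 0.45·0.5902) ≈ 0.3164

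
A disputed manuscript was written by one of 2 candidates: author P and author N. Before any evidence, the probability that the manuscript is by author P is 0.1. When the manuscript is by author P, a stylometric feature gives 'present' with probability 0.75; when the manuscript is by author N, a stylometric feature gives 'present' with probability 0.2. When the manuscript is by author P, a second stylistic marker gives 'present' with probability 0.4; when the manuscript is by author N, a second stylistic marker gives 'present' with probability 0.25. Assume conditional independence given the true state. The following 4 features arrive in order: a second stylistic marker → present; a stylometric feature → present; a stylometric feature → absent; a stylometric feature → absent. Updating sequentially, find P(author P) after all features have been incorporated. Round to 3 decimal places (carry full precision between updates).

0.061

Apply Bayes' rule sequentially, carrying P(author P) forward.
After a second stylistic marker='present': P(author P) = 0.4·0.1000 / (0.4·0.1000 + 0.25·0.9000) ≈ 0.1509
After a stylometric feature='present': P(author P) = 0.75·0.1509 / (0.75·0.1509 + 0.2·0.8491) ≈ 0.4000
After a stylometric feature='absent': P(author P) = 0.25·0.4000 / (0.25·0.4000 + 0.8·0.6000) ≈ 0.1724
After a stylometric feature='absent': P(author P) = 0.25·0.1724 / (0.25·0.1724 + 0.8·0.8276) ≈ 0.0611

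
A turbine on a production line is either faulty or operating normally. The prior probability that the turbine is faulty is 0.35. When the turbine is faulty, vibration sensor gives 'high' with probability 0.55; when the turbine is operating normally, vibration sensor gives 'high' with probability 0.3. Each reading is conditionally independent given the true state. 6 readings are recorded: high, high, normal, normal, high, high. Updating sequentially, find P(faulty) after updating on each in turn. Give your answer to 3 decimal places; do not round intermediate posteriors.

After 'high': P(faulty) = 0.55·0.3500 / (0.55·0.3500 + 0.3·0.6500) ≈ 0.4968
After 'high': P(faulty) = 0.55·0.4968 / (0.55·0.4968 + 0.3·0.5032) ≈ 0.6441
After 'normal': P(faulty) = 0.45·0.6441 / (0.45·0.6441 + 0.7·0.3559) ≈ 0.5378
After 'normal': P(faulty) = 0.45·0.5378 / (0.45·0.5378 + 0.7·0.4622) ≈ 0.4279
After 'high': P(faulty) = 0.55·0.4279 / (0.55·0.4279 + 0.3·0.5721) ≈ 0.5783
After 'high': P(faulty) = 0.55·0.5783 / (0.55·0.5783 + 0.3·0.4217) ≈ 0.7154

0.715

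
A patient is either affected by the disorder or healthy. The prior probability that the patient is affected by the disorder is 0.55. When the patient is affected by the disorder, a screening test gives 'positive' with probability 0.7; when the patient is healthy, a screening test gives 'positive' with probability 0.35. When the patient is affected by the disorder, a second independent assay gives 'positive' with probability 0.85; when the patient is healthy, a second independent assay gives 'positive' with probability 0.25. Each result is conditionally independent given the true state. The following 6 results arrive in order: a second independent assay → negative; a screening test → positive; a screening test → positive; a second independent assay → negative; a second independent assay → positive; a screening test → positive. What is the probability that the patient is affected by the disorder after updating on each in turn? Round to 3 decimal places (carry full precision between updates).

Apply Bayes' rule sequentially, carrying P(affected) forward.
After a second independent assay='negative': P(affected) = 0.15·0.5500 / (0.15·0.5500 + 0.75·0.4500) ≈ 0.1964
After a screening test='positive': P(affected) = 0.7·0.1964 / (0.7·0.1964 + 0.35·0.8036) ≈ 0.3284
After a screening test='positive': P(affected) = 0.7·0.3284 / (0.7·0.3284 + 0.35·0.6716) ≈ 0.4944
After a second independent assay='negative': P(affected) = 0.15·0.4944 / (0.15·0.4944 + 0.75·0.5056) ≈ 0.1636
After a second independent assay='positive': P(affected) = 0.85·0.1636 / (0.85·0.1636 + 0.25·0.8364) ≈ 0.3994
After a screening test='positive': P(affected) = 0.7·0.3994 / (0.7·0.3994 + 0.35·0.6006) ≈ 0.5708

0.571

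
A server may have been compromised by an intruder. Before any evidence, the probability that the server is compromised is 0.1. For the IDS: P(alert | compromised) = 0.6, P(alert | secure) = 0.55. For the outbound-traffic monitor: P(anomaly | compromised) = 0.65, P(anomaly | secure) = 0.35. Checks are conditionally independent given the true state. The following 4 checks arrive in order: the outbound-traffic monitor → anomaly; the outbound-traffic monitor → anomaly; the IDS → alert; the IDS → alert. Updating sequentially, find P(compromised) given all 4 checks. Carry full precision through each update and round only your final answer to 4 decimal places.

Apply Bayes' rule sequentially, carrying P(compromised) forward.
After the outbound-traffic monitor='anomaly': P(compromised) = 0.65·0.1000 / (0.65·0.1000 + 0.35·0.9000) ≈ 0.1711
After the outbound-traffic monitor='anomaly': P(compromised) = 0.65·0.1711 / (0.65·0.1711 + 0.35·0.8289) ≈ 0.2770
After the IDS='alert': P(compromised) = 0.6·0.2770 / (0.6·0.2770 + 0.55·0.7230) ≈ 0.2948
After the IDS='alert': P(compromised) = 0.6·0.2948 / (0.6·0.2948 + 0.55·0.7052) ≈ 0.3132

0.3132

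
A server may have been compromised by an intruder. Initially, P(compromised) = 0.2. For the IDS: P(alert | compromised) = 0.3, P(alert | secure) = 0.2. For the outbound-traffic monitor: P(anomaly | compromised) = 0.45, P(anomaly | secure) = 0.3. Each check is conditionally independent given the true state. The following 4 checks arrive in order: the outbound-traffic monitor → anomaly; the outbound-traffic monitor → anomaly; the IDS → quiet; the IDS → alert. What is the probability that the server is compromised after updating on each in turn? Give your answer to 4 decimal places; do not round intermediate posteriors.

After the outbound-traffic monitor='anomaly': P(compromised) = 0.45·0.2000 / (0.45·0.2000 + 0.3·0.8000) ≈ 0.2727
After the outbound-traffic monitor='anomaly': P(compromised) = 0.45·0.2727 / (0.45·0.2727 + 0.3·0.7273) ≈ 0.3600
After the IDS='quiet': P(compromised) = 0.7·0.3600 / (0.7·0.3600 + 0.8·0.6400) ≈ 0.3298
After the IDS='alert': P(compromised) = 0.3·0.3298 / (0.3·0.3298 + 0.2·0.6702) ≈ 0.4247

0.4247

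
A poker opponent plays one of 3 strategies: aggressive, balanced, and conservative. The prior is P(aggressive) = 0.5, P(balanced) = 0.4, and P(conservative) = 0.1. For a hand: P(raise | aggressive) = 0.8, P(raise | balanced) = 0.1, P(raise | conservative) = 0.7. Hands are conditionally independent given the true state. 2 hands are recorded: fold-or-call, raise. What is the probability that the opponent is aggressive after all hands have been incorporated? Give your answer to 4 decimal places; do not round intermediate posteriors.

0.5839

After 'fold-or-call': normaliser = 0.2·0.5000 + 0.9·0.4000 + 0.3·0.1000; P(aggressive) ≈ 0.2041, P(balanced) ≈ 0.7347, P(conservative) ≈ 0.0612
After 'raise': normaliser = 0.8·0.2041 + 0.1·0.7347 + 0.7·0.0612; P(aggressive) ≈ 0.5839, P(balanced) ≈ 0.2628, P(conservative) ≈ 0.1533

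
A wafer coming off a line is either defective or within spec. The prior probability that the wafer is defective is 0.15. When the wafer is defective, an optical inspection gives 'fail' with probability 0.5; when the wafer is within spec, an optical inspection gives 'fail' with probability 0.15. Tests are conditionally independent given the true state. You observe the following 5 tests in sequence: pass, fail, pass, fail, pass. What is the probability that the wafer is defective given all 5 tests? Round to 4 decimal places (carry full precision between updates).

0.2853

Each posterior becomes the prior for the next update.
After 'pass': P(defective) = 0.5·0.1500 / (0.5·0.1500 + 0.85·0.8500) ≈ 0.0940
After 'fail': P(defective) = 0.5·0.0940 / (0.5·0.0940 + 0.15·0.9060) ≈ 0.2571
After 'pass': P(defective) = 0.5·0.2571 / (0.5·0.2571 + 0.85·0.7429) ≈ 0.1691
After 'fail': P(defective) = 0.5·0.1691 / (0.5·0.1691 + 0.15·0.8309) ≈ 0.4042
After 'pass': P(defective) = 0.5·0.4042 / (0.5·0.4042 + 0.85·0.5958) ≈ 0.2853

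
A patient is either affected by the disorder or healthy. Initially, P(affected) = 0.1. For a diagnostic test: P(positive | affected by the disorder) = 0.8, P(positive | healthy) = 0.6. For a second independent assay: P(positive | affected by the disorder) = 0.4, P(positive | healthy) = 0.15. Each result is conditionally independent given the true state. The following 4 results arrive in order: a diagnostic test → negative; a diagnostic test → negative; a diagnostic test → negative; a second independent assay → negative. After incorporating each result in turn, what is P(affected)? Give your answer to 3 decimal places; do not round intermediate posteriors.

After a diagnostic test='negative': P(affected) = 0.2·0.1000 / (0.2·0.1000 + 0.4·0.9000) ≈ 0.0526
After a diagnostic test='negative': P(affected) = 0.2·0.0526 / (0.2·0.0526 + 0.4·0.9474) ≈ 0.0270
After a diagnostic test='negative': P(affected) = 0.2·0.0270 / (0.2·0.0270 + 0.4·0.9730) ≈ 0.0137
After a second independent assay='negative': P(affected) = 0.6·0.0137 / (0.6·0.0137 + 0.85·0.9863) ≈ 0.0097

0.010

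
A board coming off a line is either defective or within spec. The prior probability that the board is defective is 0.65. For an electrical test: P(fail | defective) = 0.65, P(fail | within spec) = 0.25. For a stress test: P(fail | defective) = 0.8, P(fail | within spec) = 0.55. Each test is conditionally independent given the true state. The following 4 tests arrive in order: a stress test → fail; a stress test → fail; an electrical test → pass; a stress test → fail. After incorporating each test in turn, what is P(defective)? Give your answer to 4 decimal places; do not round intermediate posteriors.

0.7273

After a stress test='fail': P(defective) = 0.8·0.6500 / (0.8·0.6500 + 0.55·0.3500) ≈ 0.7298
After a stress test='fail': P(defective) = 0.8·0.7298 / (0.8·0.7298 + 0.55·0.2702) ≈ 0.7971
After an electrical test='pass': P(defective) = 0.35·0.7971 / (0.35·0.7971 + 0.75·0.2029) ≈ 0.6471
After a stress test='fail': P(defective) = 0.8·0.6471 / (0.8·0.6471 + 0.55·0.3529) ≈ 0.7273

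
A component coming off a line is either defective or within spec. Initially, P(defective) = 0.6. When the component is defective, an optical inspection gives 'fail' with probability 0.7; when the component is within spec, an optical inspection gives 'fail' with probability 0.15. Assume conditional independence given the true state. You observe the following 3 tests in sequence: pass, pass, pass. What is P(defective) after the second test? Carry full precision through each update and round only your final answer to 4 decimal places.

0.1574

After 'pass': P(defective) = 0.3·0.6000 / (0.3·0.6000 + 0.85·0.4000) ≈ 0.3462
After 'pass': P(defective) = 0.3·0.3462 / (0.3·0.3462 + 0.85·0.6538) ≈ 0.1574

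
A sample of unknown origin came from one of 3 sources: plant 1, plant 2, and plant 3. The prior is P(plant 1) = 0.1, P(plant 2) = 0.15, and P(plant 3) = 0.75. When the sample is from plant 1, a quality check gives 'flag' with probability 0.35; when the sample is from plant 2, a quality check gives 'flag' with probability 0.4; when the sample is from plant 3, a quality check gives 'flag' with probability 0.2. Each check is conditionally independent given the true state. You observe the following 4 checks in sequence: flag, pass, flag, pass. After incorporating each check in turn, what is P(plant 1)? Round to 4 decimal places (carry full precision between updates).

0.1568

After 'flag': normaliser = 0.35·0.1000 + 0.4·0.1500 + 0.2·0.7500; P(plant 1) ≈ 0.1429, P(plant 2) ≈ 0.2449, P(plant 3) ≈ 0.6122
After 'pass': normaliser = 0.65·0.1429 + 0.6·0.2449 + 0.8·0.6122; P(plant 1) ≈ 0.1273, P(plant 2) ≈ 0.2014, P(plant 3) ≈ 0.6713
After 'flag': normaliser = 0.35·0.1273 + 0.4·0.2014 + 0.2·0.6713; P(plant 1) ≈ 0.1717, P(plant 2) ≈ 0.3106, P(plant 3) ≈ 0.5177
After 'pass': normaliser = 0.65·0.1717 + 0.6·0.3106 + 0.8·0.5177; P(plant 1) ≈ 0.1568, P(plant 2) ≈ 0.2617, P(plant 3) ≈ 0.5815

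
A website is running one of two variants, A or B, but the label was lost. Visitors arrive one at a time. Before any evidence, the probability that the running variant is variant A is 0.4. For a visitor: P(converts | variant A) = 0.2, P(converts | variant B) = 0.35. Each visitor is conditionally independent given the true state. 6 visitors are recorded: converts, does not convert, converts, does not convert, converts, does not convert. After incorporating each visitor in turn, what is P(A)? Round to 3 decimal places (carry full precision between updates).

0.188

Apply Bayes' rule sequentially, carrying P(A) forward.
After 'converts': P(A) = 0.2·0.4000 / (0.2·0.4000 + 0.35·0.6000) ≈ 0.2759
After 'does not convert': P(A) = 0.8·0.2759 / (0.8·0.2759 + 0.65·0.7241) ≈ 0.3192
After 'converts': P(A) = 0.2·0.3192 / (0.2·0.3192 + 0.35·0.6808) ≈ 0.2113
After 'does not convert': P(A) = 0.8·0.2113 / (0.8·0.2113 + 0.65·0.7887) ≈ 0.2480
After 'converts': P(A) = 0.2·0.2480 / (0.2·0.2480 + 0.35·0.7520) ≈ 0.1586
After 'does not convert': P(A) = 0.8·0.1586 / (0.8·0.1586 + 0.65·0.8414) ≈ 0.1883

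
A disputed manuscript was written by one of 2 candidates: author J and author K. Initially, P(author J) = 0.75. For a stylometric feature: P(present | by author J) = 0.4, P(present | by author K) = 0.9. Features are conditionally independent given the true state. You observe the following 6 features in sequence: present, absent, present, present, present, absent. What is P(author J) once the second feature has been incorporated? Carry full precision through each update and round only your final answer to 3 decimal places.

0.889

After 'present': P(author J) = 0.4·0.7500 / (0.4·0.7500 + 0.9·0.2500) ≈ 0.5714
After 'absent': P(author J) = 0.6·0.5714 / (0.6·0.5714 + 0.1·0.4286) ≈ 0.8889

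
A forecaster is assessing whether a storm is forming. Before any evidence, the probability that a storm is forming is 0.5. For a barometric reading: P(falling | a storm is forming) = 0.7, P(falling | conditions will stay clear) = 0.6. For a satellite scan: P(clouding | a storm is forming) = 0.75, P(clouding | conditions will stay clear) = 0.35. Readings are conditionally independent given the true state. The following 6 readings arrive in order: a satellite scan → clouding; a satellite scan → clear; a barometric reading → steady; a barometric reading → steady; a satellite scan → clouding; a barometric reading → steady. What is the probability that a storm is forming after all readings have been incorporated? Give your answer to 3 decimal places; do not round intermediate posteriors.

0.427

Each posterior becomes the prior for the next update.
After a satellite scan='clouding': P(storm) = 0.75·0.5000 / (0.75·0.5000 + 0.35·0.5000) ≈ 0.6818
After a satellite scan='clear': P(storm) = 0.25·0.6818 / (0.25·0.6818 + 0.65·0.3182) ≈ 0.4518
After a barometric reading='steady': P(storm) = 0.3·0.4518 / (0.3·0.4518 + 0.4·0.5482) ≈ 0.3820
After a barometric reading='steady': P(storm) = 0.3·0.3820 / (0.3·0.3820 + 0.4·0.6180) ≈ 0.3168
After a satellite scan='clouding': P(storm) = 0.75·0.3168 / (0.75·0.3168 + 0.35·0.6832) ≈ 0.4984
After a barometric reading='steady': P(storm) = 0.3·0.4984 / (0.3·0.4984 + 0.4·0.5016) ≈ 0.4270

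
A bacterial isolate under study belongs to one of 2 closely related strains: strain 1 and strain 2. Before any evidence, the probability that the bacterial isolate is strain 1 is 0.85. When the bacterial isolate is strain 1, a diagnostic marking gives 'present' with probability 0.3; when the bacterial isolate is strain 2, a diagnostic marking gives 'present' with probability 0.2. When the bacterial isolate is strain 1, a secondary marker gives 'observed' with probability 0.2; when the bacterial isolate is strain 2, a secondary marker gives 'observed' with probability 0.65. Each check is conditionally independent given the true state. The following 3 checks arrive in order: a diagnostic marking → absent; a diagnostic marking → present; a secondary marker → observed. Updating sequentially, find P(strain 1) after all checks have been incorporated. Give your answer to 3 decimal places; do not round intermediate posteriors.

0.696

After a diagnostic marking='absent': P(strain 1) = 0.7·0.8500 / (0.7·0.8500 + 0.8·0.1500) ≈ 0.8322
After a diagnostic marking='present': P(strain 1) = 0.3·0.8322 / (0.3·0.8322 + 0.2·0.1678) ≈ 0.8815
After a secondary marker='observed': P(strain 1) = 0.2·0.8815 / (0.2·0.8815 + 0.65·0.1185) ≈ 0.6959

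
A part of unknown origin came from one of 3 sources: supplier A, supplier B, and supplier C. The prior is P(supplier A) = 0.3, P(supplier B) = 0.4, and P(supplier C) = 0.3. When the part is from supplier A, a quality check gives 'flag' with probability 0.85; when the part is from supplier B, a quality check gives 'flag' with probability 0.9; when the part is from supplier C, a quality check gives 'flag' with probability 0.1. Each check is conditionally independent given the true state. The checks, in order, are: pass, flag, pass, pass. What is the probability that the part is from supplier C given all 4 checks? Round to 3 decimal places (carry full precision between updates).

Apply Bayes' rule sequentially, carrying P(supplier C) forward.
After 'pass': normaliser = 0.15·0.3000 + 0.1·0.4000 + 0.9·0.3000; P(supplier A) ≈ 0.1268, P(supplier B) ≈ 0.1127, P(supplier C) ≈ 0.7606
After 'flag': normaliser = 0.85·0.1268 + 0.9·0.1127 + 0.1·0.7606; P(supplier A) ≈ 0.3778, P(supplier B) ≈ 0.3556, P(supplier C) ≈ 0.2667
After 'pass': normaliser = 0.15·0.3778 + 0.1·0.3556 + 0.9·0.2667; P(supplier A) ≈ 0.1706, P(supplier B) ≈ 0.1070, P(supplier C) ≈ 0.7224
After 'pass': normaliser = 0.15·0.1706 + 0.1·0.1070 + 0.9·0.7224; P(supplier A) ≈ 0.0373, P(supplier B) ≈ 0.0156, P(supplier C) ≈ 0.9471

0.947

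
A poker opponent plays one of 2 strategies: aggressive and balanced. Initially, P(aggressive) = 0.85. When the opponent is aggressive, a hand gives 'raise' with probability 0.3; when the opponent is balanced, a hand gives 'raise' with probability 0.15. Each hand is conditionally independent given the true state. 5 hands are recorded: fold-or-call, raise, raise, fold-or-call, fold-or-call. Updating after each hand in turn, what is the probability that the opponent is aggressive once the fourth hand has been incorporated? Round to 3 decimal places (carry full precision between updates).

After 'fold-or-call': P(aggressive) = 0.7·0.8500 / (0.7·0.8500 + 0.85·0.1500) ≈ 0.8235
After 'raise': P(aggressive) = 0.3·0.8235 / (0.3·0.8235 + 0.15·0.1765) ≈ 0.9032
After 'raise': P(aggressive) = 0.3·0.9032 / (0.3·0.9032 + 0.15·0.0968) ≈ 0.9492
After 'fold-or-call': P(aggressive) = 0.7·0.9492 / (0.7·0.9492 + 0.85·0.0508) ≈ 0.9389

0.939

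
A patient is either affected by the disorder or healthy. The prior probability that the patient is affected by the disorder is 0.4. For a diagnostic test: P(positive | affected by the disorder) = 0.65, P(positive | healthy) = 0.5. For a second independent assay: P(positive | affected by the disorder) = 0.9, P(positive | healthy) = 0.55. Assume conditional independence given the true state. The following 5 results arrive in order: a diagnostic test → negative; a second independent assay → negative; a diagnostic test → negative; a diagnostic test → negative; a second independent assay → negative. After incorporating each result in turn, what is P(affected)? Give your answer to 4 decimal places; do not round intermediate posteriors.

After a diagnostic test='negative': P(affected) = 0.35·0.4000 / (0.35·0.4000 + 0.5·0.6000) ≈ 0.3182
After a second independent assay='negative': P(affected) = 0.1·0.3182 / (0.1·0.3182 + 0.45·0.6818) ≈ 0.0940
After a diagnostic test='negative': P(affected) = 0.35·0.0940 / (0.35·0.0940 + 0.5·0.9060) ≈ 0.0677
After a diagnostic test='negative': P(affected) = 0.35·0.0677 / (0.35·0.0677 + 0.5·0.9323) ≈ 0.0484
After a second independent assay='negative': P(affected) = 0.1·0.0484 / (0.1·0.0484 + 0.45·0.9516) ≈ 0.0112

0.0112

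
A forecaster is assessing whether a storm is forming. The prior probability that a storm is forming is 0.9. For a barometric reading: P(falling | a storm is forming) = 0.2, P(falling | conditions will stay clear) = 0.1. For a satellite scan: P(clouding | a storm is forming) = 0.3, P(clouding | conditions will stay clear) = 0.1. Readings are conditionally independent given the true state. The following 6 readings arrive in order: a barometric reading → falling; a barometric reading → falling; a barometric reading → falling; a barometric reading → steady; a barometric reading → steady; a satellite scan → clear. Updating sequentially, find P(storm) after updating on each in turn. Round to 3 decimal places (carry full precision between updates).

0.978

After a barometric reading='falling': P(storm) = 0.2·0.9000 / (0.2·0.9000 + 0.1·0.1000) ≈ 0.9474
After a barometric reading='falling': P(storm) = 0.2·0.9474 / (0.2·0.9474 + 0.1·0.0526) ≈ 0.9730
After a barometric reading='falling': P(storm) = 0.2·0.9730 / (0.2·0.9730 + 0.1·0.0270) ≈ 0.9863
After a barometric reading='steady': P(storm) = 0.8·0.9863 / (0.8·0.9863 + 0.9·0.0137) ≈ 0.9846
After a barometric reading='steady': P(storm) = 0.8·0.9846 / (0.8·0.9846 + 0.9·0.0154) ≈ 0.9827
After a satellite scan='clear': P(storm) = 0.7·0.9827 / (0.7·0.9827 + 0.9·0.0173) ≈ 0.9779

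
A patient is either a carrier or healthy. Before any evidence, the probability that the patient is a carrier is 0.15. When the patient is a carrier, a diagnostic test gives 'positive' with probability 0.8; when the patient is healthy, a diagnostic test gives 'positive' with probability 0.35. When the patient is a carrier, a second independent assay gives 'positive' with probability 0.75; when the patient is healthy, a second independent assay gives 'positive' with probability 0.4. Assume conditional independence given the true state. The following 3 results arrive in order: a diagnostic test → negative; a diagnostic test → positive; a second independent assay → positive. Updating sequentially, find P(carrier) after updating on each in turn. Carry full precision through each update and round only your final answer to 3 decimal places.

After a diagnostic test='negative': P(carrier) = 0.2·0.1500 / (0.2·0.1500 + 0.65·0.8500) ≈ 0.0515
After a diagnostic test='positive': P(carrier) = 0.8·0.0515 / (0.8·0.0515 + 0.35·0.9485) ≈ 0.1104
After a second independent assay='positive': P(carrier) = 0.75·0.1104 / (0.75·0.1104 + 0.4·0.8896) ≈ 0.1888

0.189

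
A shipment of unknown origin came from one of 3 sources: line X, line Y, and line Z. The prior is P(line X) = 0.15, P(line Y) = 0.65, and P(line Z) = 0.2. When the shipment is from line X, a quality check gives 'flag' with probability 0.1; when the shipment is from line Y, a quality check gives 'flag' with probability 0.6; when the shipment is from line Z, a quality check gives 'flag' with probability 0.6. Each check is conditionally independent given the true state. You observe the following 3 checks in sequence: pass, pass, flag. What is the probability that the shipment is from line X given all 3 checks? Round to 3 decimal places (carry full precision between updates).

0.130

After 'pass': normaliser = 0.9·0.1500 + 0.4·0.6500 + 0.4·0.2000; P(line X) ≈ 0.2842, P(line Y) ≈ 0.5474, P(line Z) ≈ 0.1684
After 'pass': normaliser = 0.9·0.2842 + 0.4·0.5474 + 0.4·0.1684; P(line X) ≈ 0.4718, P(line Y) ≈ 0.4039, P(line Z) ≈ 0.1243
After 'flag': normaliser = 0.1·0.4718 + 0.6·0.4039 + 0.6·0.1243; P(line X) ≈ 0.1296, P(line Y) ≈ 0.6656, P(line Z) ≈ 0.2048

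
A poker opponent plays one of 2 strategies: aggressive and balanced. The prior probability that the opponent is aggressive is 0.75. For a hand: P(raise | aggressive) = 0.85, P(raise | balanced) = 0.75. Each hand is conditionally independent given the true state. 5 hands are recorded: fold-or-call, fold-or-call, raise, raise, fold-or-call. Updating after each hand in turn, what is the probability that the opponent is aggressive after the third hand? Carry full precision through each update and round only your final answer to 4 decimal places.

0.5504

After 'fold-or-call': P(aggressive) = 0.15·0.7500 / (0.15·0.7500 + 0.25·0.2500) ≈ 0.6429
After 'fold-or-call': P(aggressive) = 0.15·0.6429 / (0.15·0.6429 + 0.25·0.3571) ≈ 0.5192
After 'raise': P(aggressive) = 0.85·0.5192 / (0.85·0.5192 + 0.75·0.4808) ≈ 0.5504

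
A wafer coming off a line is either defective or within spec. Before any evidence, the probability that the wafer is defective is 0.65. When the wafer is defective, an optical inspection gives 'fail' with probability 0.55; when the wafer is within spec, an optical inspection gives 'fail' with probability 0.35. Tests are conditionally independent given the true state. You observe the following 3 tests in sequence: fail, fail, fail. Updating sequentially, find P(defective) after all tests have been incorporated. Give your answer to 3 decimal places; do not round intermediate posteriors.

After 'fail': P(defective) = 0.55·0.6500 / (0.55·0.6500 + 0.35·0.3500) ≈ 0.7448
After 'fail': P(defective) = 0.55·0.7448 / (0.55·0.7448 + 0.35·0.2552) ≈ 0.8210
After 'fail': P(defective) = 0.55·0.8210 / (0.55·0.8210 + 0.35·0.1790) ≈ 0.8781

0.878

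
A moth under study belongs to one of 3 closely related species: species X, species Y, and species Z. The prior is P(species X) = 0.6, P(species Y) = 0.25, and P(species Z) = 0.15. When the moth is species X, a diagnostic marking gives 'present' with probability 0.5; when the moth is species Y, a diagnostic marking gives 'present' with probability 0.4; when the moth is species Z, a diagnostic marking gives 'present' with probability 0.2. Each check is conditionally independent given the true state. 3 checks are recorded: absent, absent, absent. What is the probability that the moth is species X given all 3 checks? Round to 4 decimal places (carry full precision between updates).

After 'absent': normaliser = 0.5·0.6000 + 0.6·0.2500 + 0.8·0.1500; P(species X) ≈ 0.5263, P(species Y) ≈ 0.2632, P(species Z) ≈ 0.2105
After 'absent': normaliser = 0.5·0.5263 + 0.6·0.2632 + 0.8·0.2105; P(species X) ≈ 0.4464, P(species Y) ≈ 0.2679, P(species Z) ≈ 0.2857
After 'absent': normaliser = 0.5·0.4464 + 0.6·0.2679 + 0.8·0.2857; P(species X) ≈ 0.3644, P(species Y) ≈ 0.2624, P(species Z) ≈ 0.3732

0.3644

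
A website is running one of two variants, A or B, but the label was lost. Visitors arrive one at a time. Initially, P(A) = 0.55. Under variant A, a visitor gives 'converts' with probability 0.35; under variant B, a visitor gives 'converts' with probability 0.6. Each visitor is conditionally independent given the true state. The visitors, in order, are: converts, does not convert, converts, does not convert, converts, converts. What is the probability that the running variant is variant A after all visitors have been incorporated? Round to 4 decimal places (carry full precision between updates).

0.2720

Apply Bayes' rule sequentially, carrying P(A) forward.
After 'converts': P(A) = 0.35·0.5500 / (0.35·0.5500 + 0.6·0.4500) ≈ 0.4162
After 'does not convert': P(A) = 0.65·0.4162 / (0.65·0.4162 + 0.4·0.5838) ≈ 0.5367
After 'converts': P(A) = 0.35·0.5367 / (0.35·0.5367 + 0.6·0.4633) ≈ 0.4033
After 'does not convert': P(A) = 0.65·0.4033 / (0.65·0.4033 + 0.4·0.5967) ≈ 0.5234
After 'converts': P(A) = 0.35·0.5234 / (0.35·0.5234 + 0.6·0.4766) ≈ 0.3905
After 'converts': P(A) = 0.35·0.3905 / (0.35·0.3905 + 0.6·0.6095) ≈ 0.2720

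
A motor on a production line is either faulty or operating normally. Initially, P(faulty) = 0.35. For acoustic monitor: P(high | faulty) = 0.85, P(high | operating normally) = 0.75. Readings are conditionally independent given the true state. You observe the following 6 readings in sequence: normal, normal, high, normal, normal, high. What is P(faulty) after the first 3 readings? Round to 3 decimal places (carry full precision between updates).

0.180

After 'normal': P(faulty) = 0.15·0.3500 / (0.15·0.3500 + 0.25·0.6500) ≈ 0.2442
After 'normal': P(faulty) = 0.15·0.2442 / (0.15·0.2442 + 0.25·0.7558) ≈ 0.1624
After 'high': P(faulty) = 0.85·0.1624 / (0.85·0.1624 + 0.75·0.8376) ≈ 0.1801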